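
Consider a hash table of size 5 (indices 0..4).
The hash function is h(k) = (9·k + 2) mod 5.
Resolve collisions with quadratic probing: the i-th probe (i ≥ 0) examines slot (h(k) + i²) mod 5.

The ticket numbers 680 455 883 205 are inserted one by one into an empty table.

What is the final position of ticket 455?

3

680: h=2 → slot 2
455: h=2, probe 2,3 → slot 3
883: h=4 → slot 4
205: h=2, probe 2,3,1 → slot 1
Table: [∅, 205, 680, 455, 883]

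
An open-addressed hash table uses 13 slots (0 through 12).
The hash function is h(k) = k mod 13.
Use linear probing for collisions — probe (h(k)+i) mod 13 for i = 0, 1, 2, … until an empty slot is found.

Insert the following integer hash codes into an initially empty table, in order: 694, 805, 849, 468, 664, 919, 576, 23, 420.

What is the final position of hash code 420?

7

694: h=5 -> slot 5
805: h=12 -> slot 12
849: h=4 -> slot 4
468: h=0 -> slot 0
664: h=1 -> slot 1
919: h=9 -> slot 9
576: h=4, probe 4,5,6 -> slot 6
23: h=10 -> slot 10
420: h=4, probe 4,5,6,7 -> slot 7
Table: [468, 664, ∅, ∅, 849, 694, 576, 420, ∅, 919, 23, ∅, 805]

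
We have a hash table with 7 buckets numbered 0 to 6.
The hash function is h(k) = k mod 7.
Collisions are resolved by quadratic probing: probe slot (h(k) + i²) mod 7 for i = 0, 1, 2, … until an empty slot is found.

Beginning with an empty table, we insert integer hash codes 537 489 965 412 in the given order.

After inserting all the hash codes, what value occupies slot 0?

965

Insert 537: h=5, slot 5 empty -> index 5.
Insert 489: h=6, slot 6 empty -> index 6.
Insert 965: h=6, slot 6 occupied -> index 0.
Insert 412: h=6, slots 6,0 occupied -> index 3.
Table: [965, —, —, 412, —, 537, 489]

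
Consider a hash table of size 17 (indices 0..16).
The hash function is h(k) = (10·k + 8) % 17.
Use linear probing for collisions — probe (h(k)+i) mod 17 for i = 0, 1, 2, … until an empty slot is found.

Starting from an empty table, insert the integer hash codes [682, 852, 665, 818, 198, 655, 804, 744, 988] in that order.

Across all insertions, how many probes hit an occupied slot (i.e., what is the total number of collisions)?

682: h=11 => slot 11
852: h=11, probe 11,12 => slot 12
665: h=11, probe 11,12,13 => slot 13
818: h=11, probe 11,12,13,14 => slot 14
198: h=16 => slot 16
655: h=13, probe 13,14,15 => slot 15
804: h=7 => slot 7
744: h=2 => slot 2
988: h=11, probe 11,12,13,14,15,16,0 => slot 0
Table: [988, ∅, 744, ∅, ∅, ∅, ∅, 804, ∅, ∅, ∅, 682, 852, 665, 818, 655, 198]

14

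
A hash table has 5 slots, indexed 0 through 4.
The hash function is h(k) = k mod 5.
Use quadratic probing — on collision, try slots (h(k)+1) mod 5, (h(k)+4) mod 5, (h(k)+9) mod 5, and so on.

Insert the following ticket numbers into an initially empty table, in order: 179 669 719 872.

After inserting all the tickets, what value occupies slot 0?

669

179: h=4 => slot 4
669: h=4, probe 4,0 => slot 0
719: h=4, probe 4,0,3 => slot 3
872: h=2 => slot 2
Table: [669, —, 872, 719, 179]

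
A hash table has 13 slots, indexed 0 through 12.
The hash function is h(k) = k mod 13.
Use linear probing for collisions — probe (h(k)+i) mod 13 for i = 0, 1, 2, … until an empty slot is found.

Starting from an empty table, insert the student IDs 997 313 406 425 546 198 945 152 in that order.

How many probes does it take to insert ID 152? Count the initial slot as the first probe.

997: h=9 -> slot 9
313: h=1 -> slot 1
406: h=3 -> slot 3
425: h=9, probe 9,10 -> slot 10
546: h=0 -> slot 0
198: h=3, probe 3,4 -> slot 4
945: h=9, probe 9,10,11 -> slot 11
152: h=9, probe 9,10,11,12 -> slot 12
Table: [546, 313, -, 406, 198, -, -, -, -, 997, 425, 945, 152]

4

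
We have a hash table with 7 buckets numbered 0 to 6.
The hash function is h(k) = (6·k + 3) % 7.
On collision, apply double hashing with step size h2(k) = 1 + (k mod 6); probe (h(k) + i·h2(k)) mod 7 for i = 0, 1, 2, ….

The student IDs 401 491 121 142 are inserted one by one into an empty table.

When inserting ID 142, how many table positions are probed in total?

2

Insert 401: h=1, slot 1 empty → index 1.
Insert 491: h=2, slot 2 empty → index 2.
Insert 121: h=1, h2=2, slot 1 occupied → index 3.
Insert 142: h=1, h2=5, slot 1 occupied → index 6.
Table: [—, 401, 491, 121, —, —, 142]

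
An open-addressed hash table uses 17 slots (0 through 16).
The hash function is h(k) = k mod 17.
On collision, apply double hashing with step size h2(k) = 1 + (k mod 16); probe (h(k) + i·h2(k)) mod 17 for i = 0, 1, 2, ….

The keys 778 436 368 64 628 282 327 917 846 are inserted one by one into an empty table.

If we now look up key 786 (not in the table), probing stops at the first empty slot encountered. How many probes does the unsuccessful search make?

2

778: h=13 → slot 13
436: h=11 → slot 11
368: h=11, h2=1, probe 11,12 → slot 12
64: h=13, h2=1, probe 13,14 → slot 14
628: h=16 → slot 16
282: h=10 → slot 10
327: h=4 → slot 4
917: h=16, h2=6, probe 16,5 → slot 5
846: h=13, h2=15, probe 13,11,9 → slot 9
Table: [., ., ., ., 327, 917, ., ., ., 846, 282, 436, 368, 778, 64, ., 628]
Lookup 786: h=4, h2=3, probe 4,7 → slot 7 empty, not found.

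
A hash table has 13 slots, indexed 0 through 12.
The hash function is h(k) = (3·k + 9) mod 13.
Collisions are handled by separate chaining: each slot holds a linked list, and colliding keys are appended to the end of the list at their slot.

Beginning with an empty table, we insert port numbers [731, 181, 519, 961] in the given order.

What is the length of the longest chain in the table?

3

731 → bucket 5
181 → bucket 6
519 → bucket 6 (collision)
961 → bucket 6 (collision)
Final buckets:
0: .
1: .
2: .
3: .
4: .
5: 731
6: 181 -> 519 -> 961
7: .
8: .
9: .
10: .
11: .
12: .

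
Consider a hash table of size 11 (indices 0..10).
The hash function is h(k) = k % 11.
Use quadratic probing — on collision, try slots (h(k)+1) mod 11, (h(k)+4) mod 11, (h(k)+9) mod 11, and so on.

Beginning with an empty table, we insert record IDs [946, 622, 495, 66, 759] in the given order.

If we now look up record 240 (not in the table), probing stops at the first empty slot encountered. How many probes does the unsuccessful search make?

Insert 946: h=0, slot 0 empty => index 0.
Insert 622: h=6, slot 6 empty => index 6.
Insert 495: h=0, slot 0 occupied => index 1.
Insert 66: h=0, slots 0,1 occupied => index 4.
Insert 759: h=0, slots 0,1,4 occupied => index 9.
Table: [946, 495, ∅, ∅, 66, ∅, 622, ∅, ∅, 759, ∅]
Lookup 240: h=9, probe 9,10 → slot 10 empty, not found.

2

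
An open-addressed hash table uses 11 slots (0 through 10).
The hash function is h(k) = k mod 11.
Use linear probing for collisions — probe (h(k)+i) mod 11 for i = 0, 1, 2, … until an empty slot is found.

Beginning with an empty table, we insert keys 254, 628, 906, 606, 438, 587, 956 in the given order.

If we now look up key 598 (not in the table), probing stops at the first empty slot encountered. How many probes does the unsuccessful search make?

3

Insert 254: h=1, slot 1 empty => index 1.
Insert 628: h=1, slot 1 occupied => index 2.
Insert 906: h=4, slot 4 empty => index 4.
Insert 606: h=1, slots 1,2 occupied => index 3.
Insert 438: h=9, slot 9 empty => index 9.
Insert 587: h=4, slot 4 occupied => index 5.
Insert 956: h=10, slot 10 empty => index 10.
Table: [-, 254, 628, 606, 906, 587, -, -, -, 438, 956]
Lookup 598: h=4, probe 4,5,6 → slot 6 empty, not found.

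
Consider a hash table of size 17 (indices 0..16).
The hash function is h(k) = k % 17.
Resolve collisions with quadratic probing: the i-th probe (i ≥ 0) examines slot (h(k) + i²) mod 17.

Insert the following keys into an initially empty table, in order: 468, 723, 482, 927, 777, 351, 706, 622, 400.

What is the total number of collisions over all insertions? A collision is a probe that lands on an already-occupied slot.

468 hashes to 9; slot 9 is free → place at 9.
723 hashes to 9; 9 taken → place at 10.
482 hashes to 6; slot 6 is free → place at 6.
927 hashes to 9; 9,10 taken → place at 13.
777 hashes to 12; slot 12 is free → place at 12.
351 hashes to 11; slot 11 is free → place at 11.
706 hashes to 9; 9,10,13 taken → place at 1.
622 hashes to 10; 10,11 taken → place at 14.
400 hashes to 9; 9,10,13,1 taken → place at 8.
Table: [-, 706, -, -, -, -, 482, -, 400, 468, 723, 351, 777, 927, 622, -, -]

12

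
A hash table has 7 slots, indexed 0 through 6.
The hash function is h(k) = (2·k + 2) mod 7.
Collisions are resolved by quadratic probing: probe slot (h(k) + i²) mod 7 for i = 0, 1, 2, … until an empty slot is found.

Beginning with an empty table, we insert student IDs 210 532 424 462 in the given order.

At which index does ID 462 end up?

Insert 210: h=2, slot 2 empty => index 2.
Insert 532: h=2, slot 2 occupied => index 3.
Insert 424: h=3, slot 3 occupied => index 4.
Insert 462: h=2, slots 2,3 occupied => index 6.
Table: [., ., 210, 532, 424, ., 462]

6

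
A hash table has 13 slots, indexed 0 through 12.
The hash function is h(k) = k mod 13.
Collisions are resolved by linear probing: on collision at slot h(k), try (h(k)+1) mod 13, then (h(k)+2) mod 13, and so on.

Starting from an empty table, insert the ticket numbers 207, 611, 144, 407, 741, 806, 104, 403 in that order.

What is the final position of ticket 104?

Insert 207: h=12, slot 12 empty => index 12.
Insert 611: h=0, slot 0 empty => index 0.
Insert 144: h=1, slot 1 empty => index 1.
Insert 407: h=4, slot 4 empty => index 4.
Insert 741: h=0, slots 0,1 occupied => index 2.
Insert 806: h=0, slots 0,1,2 occupied => index 3.
Insert 104: h=0, slots 0,1,2,3,4 occupied => index 5.
Insert 403: h=0, slots 0,1,2,3,4,5 occupied => index 6.
Table: [611, 144, 741, 806, 407, 104, 403, —, —, —, —, —, 207]

5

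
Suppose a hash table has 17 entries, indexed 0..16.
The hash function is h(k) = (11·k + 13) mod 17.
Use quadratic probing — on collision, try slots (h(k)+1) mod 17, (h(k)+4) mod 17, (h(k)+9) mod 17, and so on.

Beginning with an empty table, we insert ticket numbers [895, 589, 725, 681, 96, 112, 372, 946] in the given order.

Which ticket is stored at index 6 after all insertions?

946

Insert 895: h=15, slot 15 empty → index 15.
Insert 589: h=15, slot 15 occupied → index 16.
Insert 725: h=15, slots 15,16 occupied → index 2.
Insert 681: h=7, slot 7 empty → index 7.
Insert 96: h=15, slots 15,16,2,7 occupied → index 14.
Insert 112: h=4, slot 4 empty → index 4.
Insert 372: h=8, slot 8 empty → index 8.
Insert 946: h=15, slots 15,16,2,7,14 occupied → index 6.
Table: [∅, ∅, 725, ∅, 112, ∅, 946, 681, 372, ∅, ∅, ∅, ∅, ∅, 96, 895, 589]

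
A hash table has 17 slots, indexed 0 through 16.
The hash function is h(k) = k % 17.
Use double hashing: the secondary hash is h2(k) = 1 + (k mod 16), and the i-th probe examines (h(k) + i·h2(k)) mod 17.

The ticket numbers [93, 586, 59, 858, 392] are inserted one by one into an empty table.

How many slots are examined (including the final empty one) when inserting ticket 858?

3

93 hashes to 8; slot 8 is free => place at 8.
586 hashes to 8, h2=11; 8 taken => place at 2.
59 hashes to 8, h2=12; 8 taken => place at 3.
858 hashes to 8, h2=11; 8,2 taken => place at 13.
392 hashes to 1; slot 1 is free => place at 1.
Table: [-, 392, 586, 59, -, -, -, -, 93, -, -, -, -, 858, -, -, -]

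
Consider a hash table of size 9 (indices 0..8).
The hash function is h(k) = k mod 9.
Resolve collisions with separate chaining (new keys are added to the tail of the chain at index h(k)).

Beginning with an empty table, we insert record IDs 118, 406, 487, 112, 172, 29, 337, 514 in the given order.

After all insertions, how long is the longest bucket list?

Insert 118: h=1, bucket 1 empty → new chain.
Insert 406: h=1, bucket 1 nonempty → append to chain.
Insert 487: h=1, bucket 1 nonempty → append to chain.
Insert 112: h=4, bucket 4 empty → new chain.
Insert 172: h=1, bucket 1 nonempty → append to chain.
Insert 29: h=2, bucket 2 empty → new chain.
Insert 337: h=4, bucket 4 nonempty → append to chain.
Insert 514: h=1, bucket 1 nonempty → append to chain.
Final buckets:
0: ∅
1: 118 -> 406 -> 487 -> 172 -> 514
2: 29
3: ∅
4: 112 -> 337
5: ∅
6: ∅
7: ∅
8: ∅

5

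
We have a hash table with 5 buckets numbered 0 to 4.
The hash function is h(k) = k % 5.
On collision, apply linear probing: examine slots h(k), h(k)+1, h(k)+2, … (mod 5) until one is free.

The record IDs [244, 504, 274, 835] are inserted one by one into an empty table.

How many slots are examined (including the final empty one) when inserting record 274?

3

Insert 244: h=4, slot 4 empty -> index 4.
Insert 504: h=4, slot 4 occupied -> index 0.
Insert 274: h=4, slots 4,0 occupied -> index 1.
Insert 835: h=0, slots 0,1 occupied -> index 2.
Table: [504, 274, 835, -, 244]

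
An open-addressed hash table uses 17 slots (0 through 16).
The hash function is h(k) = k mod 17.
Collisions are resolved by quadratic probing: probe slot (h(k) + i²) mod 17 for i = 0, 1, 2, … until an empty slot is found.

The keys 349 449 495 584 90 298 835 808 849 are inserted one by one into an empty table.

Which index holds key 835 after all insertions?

3

349 hashes to 9; slot 9 is free → place at 9.
449 hashes to 7; slot 7 is free → place at 7.
495 hashes to 2; slot 2 is free → place at 2.
584 hashes to 6; slot 6 is free → place at 6.
90 hashes to 5; slot 5 is free → place at 5.
298 hashes to 9; 9 taken → place at 10.
835 hashes to 2; 2 taken → place at 3.
808 hashes to 9; 9,10 taken → place at 13.
849 hashes to 16; slot 16 is free → place at 16.
Table: [-, -, 495, 835, -, 90, 584, 449, -, 349, 298, -, -, 808, -, -, 849]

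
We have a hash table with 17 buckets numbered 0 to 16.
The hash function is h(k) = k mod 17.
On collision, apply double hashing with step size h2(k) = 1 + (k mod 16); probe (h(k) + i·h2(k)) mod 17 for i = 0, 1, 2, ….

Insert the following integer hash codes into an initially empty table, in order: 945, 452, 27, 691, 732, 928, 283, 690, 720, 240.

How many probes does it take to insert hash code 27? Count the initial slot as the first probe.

945 hashes to 10; slot 10 is free => place at 10.
452 hashes to 10, h2=5; 10 taken => place at 15.
27 hashes to 10, h2=12; 10 taken => place at 5.
691 hashes to 11; slot 11 is free => place at 11.
732 hashes to 1; slot 1 is free => place at 1.
928 hashes to 10, h2=1; 10,11 taken => place at 12.
283 hashes to 11, h2=12; 11 taken => place at 6.
690 hashes to 10, h2=3; 10 taken => place at 13.
720 hashes to 6, h2=1; 6 taken => place at 7.
240 hashes to 2; slot 2 is free => place at 2.
Table: [∅, 732, 240, ∅, ∅, 27, 283, 720, ∅, ∅, 945, 691, 928, 690, ∅, 452, ∅]

2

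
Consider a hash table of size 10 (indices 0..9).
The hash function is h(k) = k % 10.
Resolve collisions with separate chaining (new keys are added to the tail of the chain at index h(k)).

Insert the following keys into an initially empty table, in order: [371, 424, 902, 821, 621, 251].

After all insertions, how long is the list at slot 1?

4

Insert 371: h=1, bucket 1 empty -> new chain.
Insert 424: h=4, bucket 4 empty -> new chain.
Insert 902: h=2, bucket 2 empty -> new chain.
Insert 821: h=1, bucket 1 nonempty -> append to chain.
Insert 621: h=1, bucket 1 nonempty -> append to chain.
Insert 251: h=1, bucket 1 nonempty -> append to chain.
Final buckets:
0: —
1: 371 -> 821 -> 621 -> 251
2: 902
3: —
4: 424
5: —
6: —
7: —
8: —
9: —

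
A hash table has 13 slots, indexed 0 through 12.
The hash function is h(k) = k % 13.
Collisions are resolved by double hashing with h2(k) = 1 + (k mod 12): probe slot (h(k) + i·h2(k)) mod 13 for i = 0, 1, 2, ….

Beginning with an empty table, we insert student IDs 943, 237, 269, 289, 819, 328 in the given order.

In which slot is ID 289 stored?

5

943 hashes to 7; slot 7 is free → place at 7.
237 hashes to 3; slot 3 is free → place at 3.
269 hashes to 9; slot 9 is free → place at 9.
289 hashes to 3, h2=2; 3 taken → place at 5.
819 hashes to 0; slot 0 is free → place at 0.
328 hashes to 3, h2=5; 3 taken → place at 8.
Table: [819, -, -, 237, -, 289, -, 943, 328, 269, -, -, -]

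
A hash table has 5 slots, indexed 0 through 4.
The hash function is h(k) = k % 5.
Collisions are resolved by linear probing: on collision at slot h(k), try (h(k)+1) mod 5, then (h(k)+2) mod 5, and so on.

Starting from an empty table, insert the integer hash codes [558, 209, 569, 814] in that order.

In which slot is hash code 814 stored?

558 hashes to 3; slot 3 is free => place at 3.
209 hashes to 4; slot 4 is free => place at 4.
569 hashes to 4; 4 taken => place at 0.
814 hashes to 4; 4,0 taken => place at 1.
Table: [569, 814, _, 558, 209]

1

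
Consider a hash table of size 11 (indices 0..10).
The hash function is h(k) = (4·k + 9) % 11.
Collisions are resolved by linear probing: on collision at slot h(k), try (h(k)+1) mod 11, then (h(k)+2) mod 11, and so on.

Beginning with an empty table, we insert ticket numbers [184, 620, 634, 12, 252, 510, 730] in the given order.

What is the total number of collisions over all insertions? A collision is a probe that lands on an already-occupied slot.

7

184: h=8 → slot 8
620: h=3 → slot 3
634: h=4 → slot 4
12: h=2 → slot 2
252: h=5 → slot 5
510: h=3, probe 3,4,5,6 → slot 6
730: h=3, probe 3,4,5,6,7 → slot 7
Table: [∅, ∅, 12, 620, 634, 252, 510, 730, 184, ∅, ∅]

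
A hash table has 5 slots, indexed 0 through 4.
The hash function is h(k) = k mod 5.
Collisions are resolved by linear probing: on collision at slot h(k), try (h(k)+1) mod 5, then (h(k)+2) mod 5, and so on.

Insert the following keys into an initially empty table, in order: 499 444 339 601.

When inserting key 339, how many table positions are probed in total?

3

499: h=4 → slot 4
444: h=4, probe 4,0 → slot 0
339: h=4, probe 4,0,1 → slot 1
601: h=1, probe 1,2 → slot 2
Table: [444, 339, 601, ∅, 499]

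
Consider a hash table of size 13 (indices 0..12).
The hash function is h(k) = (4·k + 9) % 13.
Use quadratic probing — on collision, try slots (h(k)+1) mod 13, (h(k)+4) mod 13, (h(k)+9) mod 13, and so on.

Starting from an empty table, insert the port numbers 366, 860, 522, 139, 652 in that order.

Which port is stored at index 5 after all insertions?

860

Insert 366: h=4, slot 4 empty -> index 4.
Insert 860: h=4, slot 4 occupied -> index 5.
Insert 522: h=4, slots 4,5 occupied -> index 8.
Insert 139: h=6, slot 6 empty -> index 6.
Insert 652: h=4, slots 4,5,8 occupied -> index 0.
Table: [652, _, _, _, 366, 860, 139, _, 522, _, _, _, _]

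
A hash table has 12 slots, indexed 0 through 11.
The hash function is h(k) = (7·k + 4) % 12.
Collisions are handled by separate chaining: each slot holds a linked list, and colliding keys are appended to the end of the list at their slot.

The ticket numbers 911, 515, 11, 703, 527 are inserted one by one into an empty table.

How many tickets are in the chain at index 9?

4

Insert 911: h=9, bucket 9 empty -> new chain.
Insert 515: h=9, bucket 9 nonempty -> append to chain.
Insert 11: h=9, bucket 9 nonempty -> append to chain.
Insert 703: h=5, bucket 5 empty -> new chain.
Insert 527: h=9, bucket 9 nonempty -> append to chain.
Final buckets:
0: .
1: .
2: .
3: .
4: .
5: 703
6: .
7: .
8: .
9: 911 -> 515 -> 11 -> 527
10: .
11: .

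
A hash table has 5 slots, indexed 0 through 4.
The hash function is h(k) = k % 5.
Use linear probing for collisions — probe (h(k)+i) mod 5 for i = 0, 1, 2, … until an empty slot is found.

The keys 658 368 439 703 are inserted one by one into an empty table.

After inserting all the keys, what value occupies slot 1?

703

658 hashes to 3; slot 3 is free → place at 3.
368 hashes to 3; 3 taken → place at 4.
439 hashes to 4; 4 taken → place at 0.
703 hashes to 3; 3,4,0 taken → place at 1.
Table: [439, 703, ∅, 658, 368]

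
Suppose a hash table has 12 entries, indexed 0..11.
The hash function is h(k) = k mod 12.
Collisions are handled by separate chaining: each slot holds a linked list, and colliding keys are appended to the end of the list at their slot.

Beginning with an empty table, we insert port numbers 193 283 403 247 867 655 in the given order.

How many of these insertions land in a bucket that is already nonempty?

3

193 -> bucket 1
283 -> bucket 7
403 -> bucket 7 (collision)
247 -> bucket 7 (collision)
867 -> bucket 3
655 -> bucket 7 (collision)
Final buckets:
0: —
1: 193
2: —
3: 867
4: —
5: —
6: —
7: 283 -> 403 -> 247 -> 655
8: —
9: —
10: —
11: —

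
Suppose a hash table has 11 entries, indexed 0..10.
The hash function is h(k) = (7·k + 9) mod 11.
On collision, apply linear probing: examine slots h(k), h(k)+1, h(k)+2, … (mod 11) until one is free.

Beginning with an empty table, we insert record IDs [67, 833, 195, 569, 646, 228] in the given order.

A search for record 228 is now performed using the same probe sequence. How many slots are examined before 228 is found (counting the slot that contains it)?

Insert 67: h=5, slot 5 empty => index 5.
Insert 833: h=10, slot 10 empty => index 10.
Insert 195: h=10, slot 10 occupied => index 0.
Insert 569: h=10, slots 10,0 occupied => index 1.
Insert 646: h=10, slots 10,0,1 occupied => index 2.
Insert 228: h=10, slots 10,0,1,2 occupied => index 3.
Table: [195, 569, 646, 228, ∅, 67, ∅, ∅, ∅, ∅, 833]
Lookup 228: h=10, probe 10,0,1,2,3 → found at 3.

5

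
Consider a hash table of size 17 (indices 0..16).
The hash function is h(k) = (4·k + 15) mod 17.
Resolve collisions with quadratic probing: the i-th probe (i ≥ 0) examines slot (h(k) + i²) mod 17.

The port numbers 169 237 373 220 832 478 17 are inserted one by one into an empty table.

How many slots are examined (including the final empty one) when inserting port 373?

169 hashes to 11; slot 11 is free => place at 11.
237 hashes to 11; 11 taken => place at 12.
373 hashes to 11; 11,12 taken => place at 15.
220 hashes to 11; 11,12,15 taken => place at 3.
832 hashes to 11; 11,12,15,3 taken => place at 10.
478 hashes to 6; slot 6 is free => place at 6.
17 hashes to 15; 15 taken => place at 16.
Table: [—, —, —, 220, —, —, 478, —, —, —, 832, 169, 237, —, —, 373, 17]

3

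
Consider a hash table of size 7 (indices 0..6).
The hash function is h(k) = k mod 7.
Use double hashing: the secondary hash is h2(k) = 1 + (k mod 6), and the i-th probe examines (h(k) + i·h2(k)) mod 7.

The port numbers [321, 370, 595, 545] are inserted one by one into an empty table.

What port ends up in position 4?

Insert 321: h=6, slot 6 empty → index 6.
Insert 370: h=6, h2=5, slot 6 occupied → index 4.
Insert 595: h=0, slot 0 empty → index 0.
Insert 545: h=6, h2=6, slot 6 occupied → index 5.
Table: [595, ., ., ., 370, 545, 321]

370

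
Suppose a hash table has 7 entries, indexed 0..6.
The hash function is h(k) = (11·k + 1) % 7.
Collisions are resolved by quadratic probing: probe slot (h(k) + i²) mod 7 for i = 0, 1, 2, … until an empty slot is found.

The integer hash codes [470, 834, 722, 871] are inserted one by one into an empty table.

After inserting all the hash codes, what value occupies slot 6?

834

Insert 470: h=5, slot 5 empty -> index 5.
Insert 834: h=5, slot 5 occupied -> index 6.
Insert 722: h=5, slots 5,6 occupied -> index 2.
Insert 871: h=6, slot 6 occupied -> index 0.
Table: [871, ., 722, ., ., 470, 834]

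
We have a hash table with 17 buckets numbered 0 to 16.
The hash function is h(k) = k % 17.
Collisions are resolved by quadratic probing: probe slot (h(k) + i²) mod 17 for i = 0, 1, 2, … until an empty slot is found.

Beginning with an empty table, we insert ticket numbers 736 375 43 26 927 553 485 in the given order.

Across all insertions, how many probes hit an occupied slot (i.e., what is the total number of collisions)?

12

Insert 736: h=5, slot 5 empty -> index 5.
Insert 375: h=1, slot 1 empty -> index 1.
Insert 43: h=9, slot 9 empty -> index 9.
Insert 26: h=9, slot 9 occupied -> index 10.
Insert 927: h=9, slots 9,10 occupied -> index 13.
Insert 553: h=9, slots 9,10,13,1 occupied -> index 8.
Insert 485: h=9, slots 9,10,13,1,8 occupied -> index 0.
Table: [485, 375, _, _, _, 736, _, _, 553, 43, 26, _, _, 927, _, _, _]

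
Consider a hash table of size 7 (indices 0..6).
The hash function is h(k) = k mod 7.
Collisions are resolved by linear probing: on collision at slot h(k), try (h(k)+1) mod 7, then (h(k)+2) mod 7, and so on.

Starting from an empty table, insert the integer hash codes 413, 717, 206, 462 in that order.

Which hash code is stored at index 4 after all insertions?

Insert 413: h=0, slot 0 empty -> index 0.
Insert 717: h=3, slot 3 empty -> index 3.
Insert 206: h=3, slot 3 occupied -> index 4.
Insert 462: h=0, slot 0 occupied -> index 1.
Table: [413, 462, _, 717, 206, _, _]

206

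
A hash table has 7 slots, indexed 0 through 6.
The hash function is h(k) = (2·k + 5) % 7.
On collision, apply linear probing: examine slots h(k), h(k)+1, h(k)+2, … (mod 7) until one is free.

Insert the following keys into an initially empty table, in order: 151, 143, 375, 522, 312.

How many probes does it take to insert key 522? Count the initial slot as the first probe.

151: h=6 -> slot 6
143: h=4 -> slot 4
375: h=6, probe 6,0 -> slot 0
522: h=6, probe 6,0,1 -> slot 1
312: h=6, probe 6,0,1,2 -> slot 2
Table: [375, 522, 312, -, 143, -, 151]

3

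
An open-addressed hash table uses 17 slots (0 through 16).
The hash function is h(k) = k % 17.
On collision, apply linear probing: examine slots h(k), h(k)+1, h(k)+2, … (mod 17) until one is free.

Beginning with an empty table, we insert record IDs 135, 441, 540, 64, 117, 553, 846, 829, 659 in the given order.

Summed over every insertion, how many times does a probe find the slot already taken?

20

Insert 135: h=16, slot 16 empty => index 16.
Insert 441: h=16, slot 16 occupied => index 0.
Insert 540: h=13, slot 13 empty => index 13.
Insert 64: h=13, slot 13 occupied => index 14.
Insert 117: h=15, slot 15 empty => index 15.
Insert 553: h=9, slot 9 empty => index 9.
Insert 846: h=13, slots 13,14,15,16,0 occupied => index 1.
Insert 829: h=13, slots 13,14,15,16,0,1 occupied => index 2.
Insert 659: h=13, slots 13,14,15,16,0,1,2 occupied => index 3.
Table: [441, 846, 829, 659, —, —, —, —, —, 553, —, —, —, 540, 64, 117, 135]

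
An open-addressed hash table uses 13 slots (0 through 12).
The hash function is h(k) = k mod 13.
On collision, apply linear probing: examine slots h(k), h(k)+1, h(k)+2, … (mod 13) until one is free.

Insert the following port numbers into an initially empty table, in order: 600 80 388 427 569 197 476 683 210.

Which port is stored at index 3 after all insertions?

600: h=2 => slot 2
80: h=2, probe 2,3 => slot 3
388: h=11 => slot 11
427: h=11, probe 11,12 => slot 12
569: h=10 => slot 10
197: h=2, probe 2,3,4 => slot 4
476: h=8 => slot 8
683: h=7 => slot 7
210: h=2, probe 2,3,4,5 => slot 5
Table: [—, —, 600, 80, 197, 210, —, 683, 476, —, 569, 388, 427]

80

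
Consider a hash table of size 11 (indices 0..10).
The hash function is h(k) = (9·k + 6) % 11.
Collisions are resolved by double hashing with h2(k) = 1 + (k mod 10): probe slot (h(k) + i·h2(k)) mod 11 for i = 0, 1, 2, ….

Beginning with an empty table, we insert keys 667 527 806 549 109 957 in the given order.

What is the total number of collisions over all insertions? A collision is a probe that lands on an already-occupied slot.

7

667: h=3 => slot 3
527: h=8 => slot 8
806: h=0 => slot 0
549: h=8, h2=10, probe 8,7 => slot 7
109: h=8, h2=10, probe 8,7,6 => slot 6
957: h=6, h2=8, probe 6,3,0,8,5 => slot 5
Table: [806, —, —, 667, —, 957, 109, 549, 527, —, —]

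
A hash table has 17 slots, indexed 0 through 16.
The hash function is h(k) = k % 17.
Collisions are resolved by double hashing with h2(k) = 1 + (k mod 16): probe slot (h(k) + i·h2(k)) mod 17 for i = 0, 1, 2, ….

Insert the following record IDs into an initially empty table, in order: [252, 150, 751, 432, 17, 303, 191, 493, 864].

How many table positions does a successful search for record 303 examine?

2

252 hashes to 14; slot 14 is free => place at 14.
150 hashes to 14, h2=7; 14 taken => place at 4.
751 hashes to 3; slot 3 is free => place at 3.
432 hashes to 7; slot 7 is free => place at 7.
17 hashes to 0; slot 0 is free => place at 0.
303 hashes to 14, h2=16; 14 taken => place at 13.
191 hashes to 4, h2=16; 4,3 taken => place at 2.
493 hashes to 0, h2=14; 0,14 taken => place at 11.
864 hashes to 14, h2=1; 14 taken => place at 15.
Table: [17, _, 191, 751, 150, _, _, 432, _, _, _, 493, _, 303, 252, 864, _]
Lookup 303: h=14, h2=16, probe 14,13 → found at 13.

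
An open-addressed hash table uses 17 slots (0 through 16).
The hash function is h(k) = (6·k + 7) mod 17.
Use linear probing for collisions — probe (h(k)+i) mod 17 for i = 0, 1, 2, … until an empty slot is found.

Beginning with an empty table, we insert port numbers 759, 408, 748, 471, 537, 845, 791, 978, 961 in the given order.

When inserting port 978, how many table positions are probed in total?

Insert 759: h=5, slot 5 empty -> index 5.
Insert 408: h=7, slot 7 empty -> index 7.
Insert 748: h=7, slot 7 occupied -> index 8.
Insert 471: h=11, slot 11 empty -> index 11.
Insert 537: h=16, slot 16 empty -> index 16.
Insert 845: h=11, slot 11 occupied -> index 12.
Insert 791: h=10, slot 10 empty -> index 10.
Insert 978: h=10, slots 10,11,12 occupied -> index 13.
Insert 961: h=10, slots 10,11,12,13 occupied -> index 14.
Table: [., ., ., ., ., 759, ., 408, 748, ., 791, 471, 845, 978, 961, ., 537]

4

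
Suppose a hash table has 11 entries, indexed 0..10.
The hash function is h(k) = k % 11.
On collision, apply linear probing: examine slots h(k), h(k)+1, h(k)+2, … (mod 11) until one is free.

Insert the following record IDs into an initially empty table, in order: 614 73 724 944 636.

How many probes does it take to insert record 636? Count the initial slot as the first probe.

4

614: h=9 → slot 9
73: h=7 → slot 7
724: h=9, probe 9,10 → slot 10
944: h=9, probe 9,10,0 → slot 0
636: h=9, probe 9,10,0,1 → slot 1
Table: [944, 636, _, _, _, _, _, 73, _, 614, 724]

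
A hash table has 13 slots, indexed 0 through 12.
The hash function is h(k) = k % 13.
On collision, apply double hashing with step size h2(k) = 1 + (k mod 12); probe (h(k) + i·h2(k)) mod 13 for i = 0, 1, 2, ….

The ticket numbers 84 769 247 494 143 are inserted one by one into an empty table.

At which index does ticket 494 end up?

84 hashes to 6; slot 6 is free → place at 6.
769 hashes to 2; slot 2 is free → place at 2.
247 hashes to 0; slot 0 is free → place at 0.
494 hashes to 0, h2=3; 0 taken → place at 3.
143 hashes to 0, h2=12; 0 taken → place at 12.
Table: [247, ., 769, 494, ., ., 84, ., ., ., ., ., 143]

3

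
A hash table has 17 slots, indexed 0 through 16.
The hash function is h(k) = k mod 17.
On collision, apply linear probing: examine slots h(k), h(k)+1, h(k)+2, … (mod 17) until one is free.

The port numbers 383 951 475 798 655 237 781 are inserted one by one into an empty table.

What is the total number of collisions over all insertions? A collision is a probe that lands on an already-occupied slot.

Insert 383: h=9, slot 9 empty -> index 9.
Insert 951: h=16, slot 16 empty -> index 16.
Insert 475: h=16, slot 16 occupied -> index 0.
Insert 798: h=16, slots 16,0 occupied -> index 1.
Insert 655: h=9, slot 9 occupied -> index 10.
Insert 237: h=16, slots 16,0,1 occupied -> index 2.
Insert 781: h=16, slots 16,0,1,2 occupied -> index 3.
Table: [475, 798, 237, 781, _, _, _, _, _, 383, 655, _, _, _, _, _, 951]

11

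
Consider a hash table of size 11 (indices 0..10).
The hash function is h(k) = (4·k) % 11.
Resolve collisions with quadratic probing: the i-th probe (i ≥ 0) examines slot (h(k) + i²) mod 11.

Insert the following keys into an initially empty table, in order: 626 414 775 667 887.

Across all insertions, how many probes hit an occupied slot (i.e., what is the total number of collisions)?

Insert 626: h=7, slot 7 empty → index 7.
Insert 414: h=6, slot 6 empty → index 6.
Insert 775: h=9, slot 9 empty → index 9.
Insert 667: h=6, slots 6,7 occupied → index 10.
Insert 887: h=6, slots 6,7,10 occupied → index 4.
Table: [-, -, -, -, 887, -, 414, 626, -, 775, 667]

5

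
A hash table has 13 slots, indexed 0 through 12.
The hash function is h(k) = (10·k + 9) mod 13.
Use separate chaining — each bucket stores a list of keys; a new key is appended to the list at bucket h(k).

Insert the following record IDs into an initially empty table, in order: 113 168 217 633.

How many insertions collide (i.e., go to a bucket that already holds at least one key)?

113 → bucket 8
168 → bucket 12
217 → bucket 8 (collision)
633 → bucket 8 (collision)
Final buckets:
0: .
1: .
2: .
3: .
4: .
5: .
6: .
7: .
8: 113 -> 217 -> 633
9: .
10: .
11: .
12: 168

2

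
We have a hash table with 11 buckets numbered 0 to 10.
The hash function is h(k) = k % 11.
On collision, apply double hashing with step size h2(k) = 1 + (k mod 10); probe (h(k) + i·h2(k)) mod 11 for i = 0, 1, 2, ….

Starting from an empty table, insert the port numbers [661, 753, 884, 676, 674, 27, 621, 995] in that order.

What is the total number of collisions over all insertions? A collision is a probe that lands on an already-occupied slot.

5

661: h=1 → slot 1
753: h=5 → slot 5
884: h=4 → slot 4
676: h=5, h2=7, probe 5,1,8 → slot 8
674: h=3 → slot 3
27: h=5, h2=8, probe 5,2 → slot 2
621: h=5, h2=2, probe 5,7 → slot 7
995: h=5, h2=6, probe 5,0 → slot 0
Table: [995, 661, 27, 674, 884, 753, _, 621, 676, _, _]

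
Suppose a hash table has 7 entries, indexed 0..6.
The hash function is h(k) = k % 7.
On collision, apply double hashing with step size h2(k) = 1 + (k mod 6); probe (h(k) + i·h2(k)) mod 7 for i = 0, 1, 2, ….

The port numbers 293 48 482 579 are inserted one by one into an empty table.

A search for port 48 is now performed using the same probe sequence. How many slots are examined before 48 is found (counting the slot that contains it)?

Insert 293: h=6, slot 6 empty => index 6.
Insert 48: h=6, h2=1, slot 6 occupied => index 0.
Insert 482: h=6, h2=3, slot 6 occupied => index 2.
Insert 579: h=5, slot 5 empty => index 5.
Table: [48, -, 482, -, -, 579, 293]
Lookup 48: h=6, h2=1, probe 6,0 → found at 0.

2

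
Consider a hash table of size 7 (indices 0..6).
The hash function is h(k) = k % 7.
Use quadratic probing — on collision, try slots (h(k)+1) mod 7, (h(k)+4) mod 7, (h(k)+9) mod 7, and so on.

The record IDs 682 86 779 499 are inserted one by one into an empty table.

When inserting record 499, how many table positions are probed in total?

Insert 682: h=3, slot 3 empty => index 3.
Insert 86: h=2, slot 2 empty => index 2.
Insert 779: h=2, slots 2,3 occupied => index 6.
Insert 499: h=2, slots 2,3,6 occupied => index 4.
Table: [∅, ∅, 86, 682, 499, ∅, 779]

4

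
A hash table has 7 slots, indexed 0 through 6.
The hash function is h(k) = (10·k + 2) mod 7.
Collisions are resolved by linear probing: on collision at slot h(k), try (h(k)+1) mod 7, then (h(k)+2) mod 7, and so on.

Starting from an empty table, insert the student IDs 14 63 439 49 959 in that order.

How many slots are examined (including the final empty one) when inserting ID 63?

Insert 14: h=2, slot 2 empty → index 2.
Insert 63: h=2, slot 2 occupied → index 3.
Insert 439: h=3, slot 3 occupied → index 4.
Insert 49: h=2, slots 2,3,4 occupied → index 5.
Insert 959: h=2, slots 2,3,4,5 occupied → index 6.
Table: [_, _, 14, 63, 439, 49, 959]

2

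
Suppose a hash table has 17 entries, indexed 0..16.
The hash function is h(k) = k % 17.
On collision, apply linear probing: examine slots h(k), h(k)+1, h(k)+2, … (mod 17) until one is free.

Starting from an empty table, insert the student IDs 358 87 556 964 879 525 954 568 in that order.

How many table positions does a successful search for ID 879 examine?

Insert 358: h=1, slot 1 empty → index 1.
Insert 87: h=2, slot 2 empty → index 2.
Insert 556: h=12, slot 12 empty → index 12.
Insert 964: h=12, slot 12 occupied → index 13.
Insert 879: h=12, slots 12,13 occupied → index 14.
Insert 525: h=15, slot 15 empty → index 15.
Insert 954: h=2, slot 2 occupied → index 3.
Insert 568: h=7, slot 7 empty → index 7.
Table: [—, 358, 87, 954, —, —, —, 568, —, —, —, —, 556, 964, 879, 525, —]
Lookup 879: h=12, probe 12,13,14 → found at 14.

3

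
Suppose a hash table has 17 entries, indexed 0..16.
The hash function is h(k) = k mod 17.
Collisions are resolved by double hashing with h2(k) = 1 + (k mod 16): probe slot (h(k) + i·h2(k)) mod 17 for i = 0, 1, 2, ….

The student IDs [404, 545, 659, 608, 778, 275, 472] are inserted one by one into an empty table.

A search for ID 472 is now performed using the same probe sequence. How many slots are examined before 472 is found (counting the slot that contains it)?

2

Insert 404: h=13, slot 13 empty → index 13.
Insert 545: h=1, slot 1 empty → index 1.
Insert 659: h=13, h2=4, slot 13 occupied → index 0.
Insert 608: h=13, h2=1, slot 13 occupied → index 14.
Insert 778: h=13, h2=11, slot 13 occupied → index 7.
Insert 275: h=3, slot 3 empty → index 3.
Insert 472: h=13, h2=9, slot 13 occupied → index 5.
Table: [659, 545, -, 275, -, 472, -, 778, -, -, -, -, -, 404, 608, -, -]
Lookup 472: h=13, h2=9, probe 13,5 → found at 5.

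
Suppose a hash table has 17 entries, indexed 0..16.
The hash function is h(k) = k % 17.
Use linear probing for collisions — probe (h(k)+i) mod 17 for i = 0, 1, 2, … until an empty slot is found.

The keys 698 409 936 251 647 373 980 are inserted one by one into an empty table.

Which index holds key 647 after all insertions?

4

698 hashes to 1; slot 1 is free -> place at 1.
409 hashes to 1; 1 taken -> place at 2.
936 hashes to 1; 1,2 taken -> place at 3.
251 hashes to 13; slot 13 is free -> place at 13.
647 hashes to 1; 1,2,3 taken -> place at 4.
373 hashes to 16; slot 16 is free -> place at 16.
980 hashes to 11; slot 11 is free -> place at 11.
Table: [_, 698, 409, 936, 647, _, _, _, _, _, _, 980, _, 251, _, _, 373]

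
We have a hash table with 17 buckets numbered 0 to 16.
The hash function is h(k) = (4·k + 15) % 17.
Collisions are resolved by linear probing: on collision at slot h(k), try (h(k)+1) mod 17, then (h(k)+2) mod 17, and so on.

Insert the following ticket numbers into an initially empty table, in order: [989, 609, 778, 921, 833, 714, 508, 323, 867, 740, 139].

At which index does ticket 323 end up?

1

989 hashes to 10; slot 10 is free => place at 10.
609 hashes to 3; slot 3 is free => place at 3.
778 hashes to 16; slot 16 is free => place at 16.
921 hashes to 10; 10 taken => place at 11.
833 hashes to 15; slot 15 is free => place at 15.
714 hashes to 15; 15,16 taken => place at 0.
508 hashes to 7; slot 7 is free => place at 7.
323 hashes to 15; 15,16,0 taken => place at 1.
867 hashes to 15; 15,16,0,1 taken => place at 2.
740 hashes to 0; 0,1,2,3 taken => place at 4.
139 hashes to 10; 10,11 taken => place at 12.
Table: [714, 323, 867, 609, 740, _, _, 508, _, _, 989, 921, 139, _, _, 833, 778]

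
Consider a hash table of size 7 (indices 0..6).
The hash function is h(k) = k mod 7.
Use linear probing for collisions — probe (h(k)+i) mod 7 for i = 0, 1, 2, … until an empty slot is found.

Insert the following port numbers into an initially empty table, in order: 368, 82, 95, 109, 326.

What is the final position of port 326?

1

Insert 368: h=4, slot 4 empty -> index 4.
Insert 82: h=5, slot 5 empty -> index 5.
Insert 95: h=4, slots 4,5 occupied -> index 6.
Insert 109: h=4, slots 4,5,6 occupied -> index 0.
Insert 326: h=4, slots 4,5,6,0 occupied -> index 1.
Table: [109, 326, _, _, 368, 82, 95]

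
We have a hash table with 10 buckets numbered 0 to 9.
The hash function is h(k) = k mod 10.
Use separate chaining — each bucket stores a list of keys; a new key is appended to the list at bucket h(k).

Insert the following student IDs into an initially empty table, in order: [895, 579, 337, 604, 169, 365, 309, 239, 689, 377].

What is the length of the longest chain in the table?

Insert 895: h=5, bucket 5 empty → new chain.
Insert 579: h=9, bucket 9 empty → new chain.
Insert 337: h=7, bucket 7 empty → new chain.
Insert 604: h=4, bucket 4 empty → new chain.
Insert 169: h=9, bucket 9 nonempty → append to chain.
Insert 365: h=5, bucket 5 nonempty → append to chain.
Insert 309: h=9, bucket 9 nonempty → append to chain.
Insert 239: h=9, bucket 9 nonempty → append to chain.
Insert 689: h=9, bucket 9 nonempty → append to chain.
Insert 377: h=7, bucket 7 nonempty → append to chain.
Final buckets:
0: _
1: _
2: _
3: _
4: 604
5: 895 -> 365
6: _
7: 337 -> 377
8: _
9: 579 -> 169 -> 309 -> 239 -> 689

5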